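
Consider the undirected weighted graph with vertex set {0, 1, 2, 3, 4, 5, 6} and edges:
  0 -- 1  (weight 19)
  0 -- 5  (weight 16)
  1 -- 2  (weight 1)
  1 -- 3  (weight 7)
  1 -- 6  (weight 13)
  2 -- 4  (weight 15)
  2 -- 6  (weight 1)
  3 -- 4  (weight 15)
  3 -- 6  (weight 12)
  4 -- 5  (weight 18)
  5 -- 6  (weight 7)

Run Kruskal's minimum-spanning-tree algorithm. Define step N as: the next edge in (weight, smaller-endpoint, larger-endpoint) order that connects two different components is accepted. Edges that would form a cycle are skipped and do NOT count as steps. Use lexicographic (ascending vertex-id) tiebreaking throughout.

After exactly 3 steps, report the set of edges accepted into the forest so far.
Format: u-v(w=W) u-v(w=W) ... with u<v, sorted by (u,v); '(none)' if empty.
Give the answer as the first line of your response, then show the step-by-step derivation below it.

1-2(w=1) 1-3(w=7) 2-6(w=1)

step 1: add edge 1-2 (w=1); MST = {1-2(w=1)}
step 2: add edge 2-6 (w=1); MST = {1-2(w=1) 2-6(w=1)}
step 3: add edge 1-3 (w=7); MST = {1-2(w=1) 1-3(w=7) 2-6(w=1)}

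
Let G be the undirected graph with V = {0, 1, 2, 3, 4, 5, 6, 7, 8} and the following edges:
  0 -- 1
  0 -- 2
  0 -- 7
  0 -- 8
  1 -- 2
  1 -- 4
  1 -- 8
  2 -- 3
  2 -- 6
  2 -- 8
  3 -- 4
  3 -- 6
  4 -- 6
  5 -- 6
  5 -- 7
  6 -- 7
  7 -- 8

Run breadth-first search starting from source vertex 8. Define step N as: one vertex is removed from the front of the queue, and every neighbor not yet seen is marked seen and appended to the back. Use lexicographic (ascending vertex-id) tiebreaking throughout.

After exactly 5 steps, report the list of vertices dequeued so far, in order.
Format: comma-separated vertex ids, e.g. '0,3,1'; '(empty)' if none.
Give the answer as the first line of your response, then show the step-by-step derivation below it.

8,0,1,2,7

step 1: dequeue 8; queue=[0,1,2,7]; order=8
step 2: dequeue 0; queue=[1,2,7]; order=8,0
step 3: dequeue 1; queue=[2,7,4]; order=8,0,1
step 4: dequeue 2; queue=[7,4,3,6]; order=8,0,1,2
step 5: dequeue 7; queue=[4,3,6,5]; order=8,0,1,2,7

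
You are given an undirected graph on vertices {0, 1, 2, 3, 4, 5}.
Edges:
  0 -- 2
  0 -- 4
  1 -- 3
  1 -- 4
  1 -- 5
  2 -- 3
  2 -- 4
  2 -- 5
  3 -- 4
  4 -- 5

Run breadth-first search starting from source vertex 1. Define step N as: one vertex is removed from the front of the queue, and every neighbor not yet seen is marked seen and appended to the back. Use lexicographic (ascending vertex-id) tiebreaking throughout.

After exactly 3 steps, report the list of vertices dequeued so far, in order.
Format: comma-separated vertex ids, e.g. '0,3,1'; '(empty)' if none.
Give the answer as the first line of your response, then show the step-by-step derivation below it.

1,3,4

step 1: dequeue 1; queue=[3,4,5]; order=1
step 2: dequeue 3; queue=[4,5,2]; order=1,3
step 3: dequeue 4; queue=[5,2,0]; order=1,3,4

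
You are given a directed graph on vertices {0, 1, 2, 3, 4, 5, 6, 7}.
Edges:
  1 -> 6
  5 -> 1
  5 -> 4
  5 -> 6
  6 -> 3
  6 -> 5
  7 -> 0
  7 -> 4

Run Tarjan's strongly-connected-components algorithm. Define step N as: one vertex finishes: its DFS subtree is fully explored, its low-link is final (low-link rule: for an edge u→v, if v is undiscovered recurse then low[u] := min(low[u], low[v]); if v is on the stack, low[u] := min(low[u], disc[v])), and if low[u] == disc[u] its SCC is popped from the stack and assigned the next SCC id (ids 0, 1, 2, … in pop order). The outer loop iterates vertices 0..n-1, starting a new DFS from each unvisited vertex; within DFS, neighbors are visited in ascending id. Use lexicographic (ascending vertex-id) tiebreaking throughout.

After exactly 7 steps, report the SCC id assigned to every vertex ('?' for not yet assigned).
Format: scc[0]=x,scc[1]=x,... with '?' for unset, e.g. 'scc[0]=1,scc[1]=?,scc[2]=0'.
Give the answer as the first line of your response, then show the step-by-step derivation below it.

scc[0]=0,scc[1]=3,scc[2]=4,scc[3]=1,scc[4]=2,scc[5]=3,scc[6]=3,scc[7]=?

step 1: low=(low[0]=0,low[1]=?,low[2]=?,low[3]=?,low[4]=?,low[5]=?,low[6]=?,low[7]=?); scc=(scc[0]=0,scc[1]=?,scc[2]=?,scc[3]=?,scc[4]=?,scc[5]=?,scc[6]=?,scc[7]=?)
step 2: low=(low[0]=0,low[1]=1,low[2]=?,low[3]=3,low[4]=?,low[5]=?,low[6]=2,low[7]=?); scc=(scc[0]=0,scc[1]=?,scc[2]=?,scc[3]=1,scc[4]=?,scc[5]=?,scc[6]=?,scc[7]=?)
step 3: low=(low[0]=0,low[1]=1,low[2]=?,low[3]=3,low[4]=5,low[5]=1,low[6]=2,low[7]=?); scc=(scc[0]=0,scc[1]=?,scc[2]=?,scc[3]=1,scc[4]=2,scc[5]=?,scc[6]=?,scc[7]=?)
step 4: low=(low[0]=0,low[1]=1,low[2]=?,low[3]=3,low[4]=5,low[5]=1,low[6]=2,low[7]=?); scc=(scc[0]=0,scc[1]=?,scc[2]=?,scc[3]=1,scc[4]=2,scc[5]=?,scc[6]=?,scc[7]=?)
step 5: low=(low[0]=0,low[1]=1,low[2]=?,low[3]=3,low[4]=5,low[5]=1,low[6]=1,low[7]=?); scc=(scc[0]=0,scc[1]=?,scc[2]=?,scc[3]=1,scc[4]=2,scc[5]=?,scc[6]=?,scc[7]=?)
step 6: low=(low[0]=0,low[1]=1,low[2]=?,low[3]=3,low[4]=5,low[5]=1,low[6]=1,low[7]=?); scc=(scc[0]=0,scc[1]=3,scc[2]=?,scc[3]=1,scc[4]=2,scc[5]=3,scc[6]=3,scc[7]=?)
step 7: low=(low[0]=0,low[1]=1,low[2]=6,low[3]=3,low[4]=5,low[5]=1,low[6]=1,low[7]=?); scc=(scc[0]=0,scc[1]=3,scc[2]=4,scc[3]=1,scc[4]=2,scc[5]=3,scc[6]=3,scc[7]=?)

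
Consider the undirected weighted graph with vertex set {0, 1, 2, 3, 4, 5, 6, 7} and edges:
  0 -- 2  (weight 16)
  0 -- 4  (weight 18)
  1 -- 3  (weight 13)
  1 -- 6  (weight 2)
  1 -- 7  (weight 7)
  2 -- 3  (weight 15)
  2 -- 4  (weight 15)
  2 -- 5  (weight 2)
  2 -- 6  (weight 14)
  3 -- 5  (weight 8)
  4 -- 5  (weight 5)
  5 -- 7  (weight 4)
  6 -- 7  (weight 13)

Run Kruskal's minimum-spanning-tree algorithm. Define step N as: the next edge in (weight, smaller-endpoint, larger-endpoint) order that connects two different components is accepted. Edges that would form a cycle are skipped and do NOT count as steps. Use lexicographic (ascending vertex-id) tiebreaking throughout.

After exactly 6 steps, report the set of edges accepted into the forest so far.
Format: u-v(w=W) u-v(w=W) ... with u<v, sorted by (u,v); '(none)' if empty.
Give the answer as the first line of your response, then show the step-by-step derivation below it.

1-6(w=2) 1-7(w=7) 2-5(w=2) 3-5(w=8) 4-5(w=5) 5-7(w=4)

step 1: add edge 1-6 (w=2); MST = {1-6(w=2)}
step 2: add edge 2-5 (w=2); MST = {1-6(w=2) 2-5(w=2)}
step 3: add edge 5-7 (w=4); MST = {1-6(w=2) 2-5(w=2) 5-7(w=4)}
step 4: add edge 4-5 (w=5); MST = {1-6(w=2) 2-5(w=2) 4-5(w=5) 5-7(w=4)}
step 5: add edge 1-7 (w=7); MST = {1-6(w=2) 1-7(w=7) 2-5(w=2) 4-5(w=5) 5-7(w=4)}
step 6: add edge 3-5 (w=8); MST = {1-6(w=2) 1-7(w=7) 2-5(w=2) 3-5(w=8) 4-5(w=5) 5-7(w=4)}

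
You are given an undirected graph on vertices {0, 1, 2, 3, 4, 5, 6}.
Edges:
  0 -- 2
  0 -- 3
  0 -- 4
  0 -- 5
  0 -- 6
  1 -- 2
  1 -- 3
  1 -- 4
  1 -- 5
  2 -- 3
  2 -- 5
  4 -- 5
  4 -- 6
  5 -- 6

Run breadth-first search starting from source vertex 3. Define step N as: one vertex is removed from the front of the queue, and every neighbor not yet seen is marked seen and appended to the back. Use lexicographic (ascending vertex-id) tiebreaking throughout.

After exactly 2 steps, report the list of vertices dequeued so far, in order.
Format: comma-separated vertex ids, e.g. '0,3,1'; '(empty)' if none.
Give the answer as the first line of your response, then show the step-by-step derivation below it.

3,0

step 1: dequeue 3; queue=[0,1,2]; order=3
step 2: dequeue 0; queue=[1,2,4,5,6]; order=3,0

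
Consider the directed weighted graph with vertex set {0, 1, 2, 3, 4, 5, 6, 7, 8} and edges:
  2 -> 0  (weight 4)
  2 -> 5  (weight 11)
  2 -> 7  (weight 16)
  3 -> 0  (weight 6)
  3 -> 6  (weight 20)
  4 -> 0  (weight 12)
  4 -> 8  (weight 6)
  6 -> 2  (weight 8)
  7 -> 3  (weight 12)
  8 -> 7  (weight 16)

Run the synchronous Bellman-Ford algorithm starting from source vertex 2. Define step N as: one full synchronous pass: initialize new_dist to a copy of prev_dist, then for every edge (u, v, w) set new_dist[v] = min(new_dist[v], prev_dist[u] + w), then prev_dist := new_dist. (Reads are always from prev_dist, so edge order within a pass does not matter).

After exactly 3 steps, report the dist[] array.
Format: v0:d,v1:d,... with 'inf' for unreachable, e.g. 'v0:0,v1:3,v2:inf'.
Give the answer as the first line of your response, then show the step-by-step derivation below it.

v0:4,v1:inf,v2:0,v3:28,v4:inf,v5:11,v6:48,v7:16,v8:inf

step 1: dist = v0:4,v1:inf,v2:0,v3:inf,v4:inf,v5:11,v6:inf,v7:16,v8:inf
step 2: dist = v0:4,v1:inf,v2:0,v3:28,v4:inf,v5:11,v6:inf,v7:16,v8:inf
step 3: dist = v0:4,v1:inf,v2:0,v3:28,v4:inf,v5:11,v6:48,v7:16,v8:inf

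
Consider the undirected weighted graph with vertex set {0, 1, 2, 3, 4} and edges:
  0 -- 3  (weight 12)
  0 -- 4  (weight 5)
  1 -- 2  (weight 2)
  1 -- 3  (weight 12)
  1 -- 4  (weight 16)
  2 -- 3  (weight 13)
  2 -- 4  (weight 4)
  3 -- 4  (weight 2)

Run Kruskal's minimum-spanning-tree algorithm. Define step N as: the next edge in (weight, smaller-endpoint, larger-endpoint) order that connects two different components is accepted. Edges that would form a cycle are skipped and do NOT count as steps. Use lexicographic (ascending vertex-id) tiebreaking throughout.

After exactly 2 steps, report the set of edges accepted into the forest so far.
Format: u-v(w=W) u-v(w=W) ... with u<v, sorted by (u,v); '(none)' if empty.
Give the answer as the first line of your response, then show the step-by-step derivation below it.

1-2(w=2) 3-4(w=2)

step 1: add edge 1-2 (w=2); MST = {1-2(w=2)}
step 2: add edge 3-4 (w=2); MST = {1-2(w=2) 3-4(w=2)}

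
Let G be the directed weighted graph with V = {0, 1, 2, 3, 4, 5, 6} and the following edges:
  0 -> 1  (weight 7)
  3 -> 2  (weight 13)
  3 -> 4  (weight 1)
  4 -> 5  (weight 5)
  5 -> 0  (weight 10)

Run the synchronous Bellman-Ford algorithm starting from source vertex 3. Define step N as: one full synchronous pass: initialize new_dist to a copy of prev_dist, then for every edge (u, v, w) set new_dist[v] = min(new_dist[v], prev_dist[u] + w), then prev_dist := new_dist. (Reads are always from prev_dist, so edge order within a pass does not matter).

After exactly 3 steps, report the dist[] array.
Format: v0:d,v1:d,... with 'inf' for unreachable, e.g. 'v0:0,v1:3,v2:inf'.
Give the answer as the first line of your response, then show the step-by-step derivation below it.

v0:16,v1:inf,v2:13,v3:0,v4:1,v5:6,v6:inf

step 1: dist = v0:inf,v1:inf,v2:13,v3:0,v4:1,v5:inf,v6:inf
step 2: dist = v0:inf,v1:inf,v2:13,v3:0,v4:1,v5:6,v6:inf
step 3: dist = v0:16,v1:inf,v2:13,v3:0,v4:1,v5:6,v6:inf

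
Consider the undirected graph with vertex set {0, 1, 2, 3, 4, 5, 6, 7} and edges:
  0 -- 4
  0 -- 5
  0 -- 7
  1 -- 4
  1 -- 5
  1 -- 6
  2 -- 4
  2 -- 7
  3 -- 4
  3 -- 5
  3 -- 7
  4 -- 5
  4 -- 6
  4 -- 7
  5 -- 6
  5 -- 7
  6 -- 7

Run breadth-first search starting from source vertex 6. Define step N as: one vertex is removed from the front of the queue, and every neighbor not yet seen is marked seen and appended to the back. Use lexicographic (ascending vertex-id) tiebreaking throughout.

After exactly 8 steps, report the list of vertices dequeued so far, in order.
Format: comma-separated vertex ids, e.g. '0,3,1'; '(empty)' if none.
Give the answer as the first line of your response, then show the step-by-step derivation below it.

6,1,4,5,7,0,2,3

step 1: dequeue 6; queue=[1,4,5,7]; order=6
step 2: dequeue 1; queue=[4,5,7]; order=6,1
step 3: dequeue 4; queue=[5,7,0,2,3]; order=6,1,4
step 4: dequeue 5; queue=[7,0,2,3]; order=6,1,4,5
step 5: dequeue 7; queue=[0,2,3]; order=6,1,4,5,7
step 6: dequeue 0; queue=[2,3]; order=6,1,4,5,7,0
step 7: dequeue 2; queue=[3]; order=6,1,4,5,7,0,2
step 8: dequeue 3; queue=[(empty)]; order=6,1,4,5,7,0,2,3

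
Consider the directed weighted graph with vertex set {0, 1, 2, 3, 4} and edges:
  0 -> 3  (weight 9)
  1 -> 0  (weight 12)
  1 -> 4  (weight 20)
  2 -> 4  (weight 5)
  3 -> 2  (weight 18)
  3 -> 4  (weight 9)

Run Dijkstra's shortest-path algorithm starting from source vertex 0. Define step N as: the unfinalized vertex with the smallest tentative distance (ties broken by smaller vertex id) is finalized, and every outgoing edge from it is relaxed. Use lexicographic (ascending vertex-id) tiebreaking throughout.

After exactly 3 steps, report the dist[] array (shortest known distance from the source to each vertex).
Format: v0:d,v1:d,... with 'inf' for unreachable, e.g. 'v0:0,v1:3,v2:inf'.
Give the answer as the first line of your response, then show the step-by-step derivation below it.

v0:0,v1:inf,v2:27,v3:9,v4:18

step 1: dist = v0:0,v1:inf,v2:inf,v3:9,v4:inf
step 2: dist = v0:0,v1:inf,v2:27,v3:9,v4:18
step 3: dist = v0:0,v1:inf,v2:27,v3:9,v4:18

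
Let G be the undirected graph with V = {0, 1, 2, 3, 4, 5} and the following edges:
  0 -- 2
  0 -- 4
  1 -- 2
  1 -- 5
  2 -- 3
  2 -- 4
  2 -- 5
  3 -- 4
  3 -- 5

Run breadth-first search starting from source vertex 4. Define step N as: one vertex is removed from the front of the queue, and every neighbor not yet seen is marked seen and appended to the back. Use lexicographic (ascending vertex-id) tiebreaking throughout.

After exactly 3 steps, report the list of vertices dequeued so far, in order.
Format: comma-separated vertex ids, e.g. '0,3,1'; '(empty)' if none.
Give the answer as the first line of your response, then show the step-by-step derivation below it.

4,0,2

step 1: dequeue 4; queue=[0,2,3]; order=4
step 2: dequeue 0; queue=[2,3]; order=4,0
step 3: dequeue 2; queue=[3,1,5]; order=4,0,2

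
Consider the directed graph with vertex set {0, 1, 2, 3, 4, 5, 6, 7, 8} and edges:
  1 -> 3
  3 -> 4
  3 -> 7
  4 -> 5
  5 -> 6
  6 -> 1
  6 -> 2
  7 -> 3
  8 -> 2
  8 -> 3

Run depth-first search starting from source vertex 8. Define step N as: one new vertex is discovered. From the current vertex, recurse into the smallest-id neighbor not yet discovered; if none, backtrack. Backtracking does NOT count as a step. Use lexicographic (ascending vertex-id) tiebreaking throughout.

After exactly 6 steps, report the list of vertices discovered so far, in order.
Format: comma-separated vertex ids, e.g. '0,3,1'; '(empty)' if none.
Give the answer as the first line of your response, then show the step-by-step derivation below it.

8,2,3,4,5,6

step 1: discover 8; path=8; order=8
step 2: discover 2; path=8>2; order=8,2
step 3: discover 3; path=8>3; order=8,2,3
step 4: discover 4; path=8>3>4; order=8,2,3,4
step 5: discover 5; path=8>3>4>5; order=8,2,3,4,5
step 6: discover 6; path=8>3>4>5>6; order=8,2,3,4,5,6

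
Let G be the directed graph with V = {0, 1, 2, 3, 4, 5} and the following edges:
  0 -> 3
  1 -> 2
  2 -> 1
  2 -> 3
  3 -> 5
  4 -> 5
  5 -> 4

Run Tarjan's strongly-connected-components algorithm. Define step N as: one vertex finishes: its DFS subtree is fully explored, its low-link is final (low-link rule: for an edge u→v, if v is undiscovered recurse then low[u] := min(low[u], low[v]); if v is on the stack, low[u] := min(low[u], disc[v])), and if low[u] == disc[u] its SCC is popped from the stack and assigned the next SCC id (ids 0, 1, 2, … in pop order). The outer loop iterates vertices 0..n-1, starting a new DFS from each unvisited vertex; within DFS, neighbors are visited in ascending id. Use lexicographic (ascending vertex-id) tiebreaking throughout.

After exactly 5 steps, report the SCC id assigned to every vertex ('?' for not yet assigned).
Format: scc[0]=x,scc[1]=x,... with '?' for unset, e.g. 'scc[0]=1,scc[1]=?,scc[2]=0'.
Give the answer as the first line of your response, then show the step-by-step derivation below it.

scc[0]=2,scc[1]=?,scc[2]=?,scc[3]=1,scc[4]=0,scc[5]=0

step 1: low=(low[0]=0,low[1]=?,low[2]=?,low[3]=1,low[4]=2,low[5]=2); scc=(scc[0]=?,scc[1]=?,scc[2]=?,scc[3]=?,scc[4]=?,scc[5]=?)
step 2: low=(low[0]=0,low[1]=?,low[2]=?,low[3]=1,low[4]=2,low[5]=2); scc=(scc[0]=?,scc[1]=?,scc[2]=?,scc[3]=?,scc[4]=0,scc[5]=0)
step 3: low=(low[0]=0,low[1]=?,low[2]=?,low[3]=1,low[4]=2,low[5]=2); scc=(scc[0]=?,scc[1]=?,scc[2]=?,scc[3]=1,scc[4]=0,scc[5]=0)
step 4: low=(low[0]=0,low[1]=?,low[2]=?,low[3]=1,low[4]=2,low[5]=2); scc=(scc[0]=2,scc[1]=?,scc[2]=?,scc[3]=1,scc[4]=0,scc[5]=0)
step 5: low=(low[0]=0,low[1]=4,low[2]=4,low[3]=1,low[4]=2,low[5]=2); scc=(scc[0]=2,scc[1]=?,scc[2]=?,scc[3]=1,scc[4]=0,scc[5]=0)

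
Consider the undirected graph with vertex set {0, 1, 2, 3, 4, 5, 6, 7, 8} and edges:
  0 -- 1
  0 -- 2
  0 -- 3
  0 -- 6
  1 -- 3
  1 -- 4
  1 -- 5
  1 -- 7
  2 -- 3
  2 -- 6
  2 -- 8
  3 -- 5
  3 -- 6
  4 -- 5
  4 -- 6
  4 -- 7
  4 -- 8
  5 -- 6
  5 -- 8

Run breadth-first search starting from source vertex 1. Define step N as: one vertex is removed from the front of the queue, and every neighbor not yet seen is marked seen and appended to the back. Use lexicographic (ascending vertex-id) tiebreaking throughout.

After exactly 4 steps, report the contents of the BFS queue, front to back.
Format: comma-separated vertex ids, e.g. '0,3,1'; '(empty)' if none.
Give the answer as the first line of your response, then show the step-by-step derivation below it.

5,7,2,6,8

step 1: dequeue 1; queue=[0,3,4,5,7]; order=1
step 2: dequeue 0; queue=[3,4,5,7,2,6]; order=1,0
step 3: dequeue 3; queue=[4,5,7,2,6]; order=1,0,3
step 4: dequeue 4; queue=[5,7,2,6,8]; order=1,0,3,4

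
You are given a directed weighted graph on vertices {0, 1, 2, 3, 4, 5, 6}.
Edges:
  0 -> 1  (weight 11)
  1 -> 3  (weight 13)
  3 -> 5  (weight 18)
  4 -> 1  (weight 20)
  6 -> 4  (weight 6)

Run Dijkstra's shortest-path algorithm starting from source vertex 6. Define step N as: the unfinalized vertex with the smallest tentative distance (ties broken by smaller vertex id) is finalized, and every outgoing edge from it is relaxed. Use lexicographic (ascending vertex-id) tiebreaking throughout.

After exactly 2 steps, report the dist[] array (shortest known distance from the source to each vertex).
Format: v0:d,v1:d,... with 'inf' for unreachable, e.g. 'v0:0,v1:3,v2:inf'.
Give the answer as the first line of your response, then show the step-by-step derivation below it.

v0:inf,v1:26,v2:inf,v3:inf,v4:6,v5:inf,v6:0

step 1: dist = v0:inf,v1:inf,v2:inf,v3:inf,v4:6,v5:inf,v6:0
step 2: dist = v0:inf,v1:26,v2:inf,v3:inf,v4:6,v5:inf,v6:0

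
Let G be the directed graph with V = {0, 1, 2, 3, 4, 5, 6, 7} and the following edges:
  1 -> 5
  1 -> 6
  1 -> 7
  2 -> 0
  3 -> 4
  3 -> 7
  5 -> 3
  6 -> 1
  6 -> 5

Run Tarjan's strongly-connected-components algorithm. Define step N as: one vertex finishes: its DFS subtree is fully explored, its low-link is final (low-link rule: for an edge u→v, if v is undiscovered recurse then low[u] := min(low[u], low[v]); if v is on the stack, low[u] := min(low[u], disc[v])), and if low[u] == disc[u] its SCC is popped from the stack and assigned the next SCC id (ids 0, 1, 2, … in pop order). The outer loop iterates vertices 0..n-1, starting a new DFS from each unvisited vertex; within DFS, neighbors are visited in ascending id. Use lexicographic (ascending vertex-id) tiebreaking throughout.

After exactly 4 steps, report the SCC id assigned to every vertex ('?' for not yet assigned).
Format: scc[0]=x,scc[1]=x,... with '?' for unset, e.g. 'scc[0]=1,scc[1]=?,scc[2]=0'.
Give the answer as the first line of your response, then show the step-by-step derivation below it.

scc[0]=0,scc[1]=?,scc[2]=?,scc[3]=3,scc[4]=1,scc[5]=?,scc[6]=?,scc[7]=2

step 1: low=(low[0]=0,low[1]=?,low[2]=?,low[3]=?,low[4]=?,low[5]=?,low[6]=?,low[7]=?); scc=(scc[0]=0,scc[1]=?,scc[2]=?,scc[3]=?,scc[4]=?,scc[5]=?,scc[6]=?,scc[7]=?)
step 2: low=(low[0]=0,low[1]=1,low[2]=?,low[3]=3,low[4]=4,low[5]=2,low[6]=?,low[7]=?); scc=(scc[0]=0,scc[1]=?,scc[2]=?,scc[3]=?,scc[4]=1,scc[5]=?,scc[6]=?,scc[7]=?)
step 3: low=(low[0]=0,low[1]=1,low[2]=?,low[3]=3,low[4]=4,low[5]=2,low[6]=?,low[7]=5); scc=(scc[0]=0,scc[1]=?,scc[2]=?,scc[3]=?,scc[4]=1,scc[5]=?,scc[6]=?,scc[7]=2)
step 4: low=(low[0]=0,low[1]=1,low[2]=?,low[3]=3,low[4]=4,low[5]=2,low[6]=?,low[7]=5); scc=(scc[0]=0,scc[1]=?,scc[2]=?,scc[3]=3,scc[4]=1,scc[5]=?,scc[6]=?,scc[7]=2)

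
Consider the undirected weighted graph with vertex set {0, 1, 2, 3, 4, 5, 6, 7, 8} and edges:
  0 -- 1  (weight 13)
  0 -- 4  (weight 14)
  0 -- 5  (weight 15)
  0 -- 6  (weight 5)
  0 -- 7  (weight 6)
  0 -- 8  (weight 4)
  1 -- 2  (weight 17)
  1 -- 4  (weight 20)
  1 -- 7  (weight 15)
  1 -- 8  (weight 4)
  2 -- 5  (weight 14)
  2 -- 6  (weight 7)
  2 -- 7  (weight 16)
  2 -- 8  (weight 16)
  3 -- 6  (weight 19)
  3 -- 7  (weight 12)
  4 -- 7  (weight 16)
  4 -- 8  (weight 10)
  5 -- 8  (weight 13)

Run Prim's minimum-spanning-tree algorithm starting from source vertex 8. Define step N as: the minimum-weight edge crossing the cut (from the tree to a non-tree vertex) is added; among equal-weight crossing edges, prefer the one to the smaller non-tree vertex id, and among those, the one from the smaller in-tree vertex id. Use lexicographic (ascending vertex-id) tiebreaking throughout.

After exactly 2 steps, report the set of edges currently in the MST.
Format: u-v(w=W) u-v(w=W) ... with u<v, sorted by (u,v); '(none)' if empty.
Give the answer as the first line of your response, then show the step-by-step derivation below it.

0-8(w=4) 1-8(w=4)

step 1: add edge 0-8 (w=4); MST = {0-8(w=4)}
step 2: add edge 1-8 (w=4); MST = {0-8(w=4) 1-8(w=4)}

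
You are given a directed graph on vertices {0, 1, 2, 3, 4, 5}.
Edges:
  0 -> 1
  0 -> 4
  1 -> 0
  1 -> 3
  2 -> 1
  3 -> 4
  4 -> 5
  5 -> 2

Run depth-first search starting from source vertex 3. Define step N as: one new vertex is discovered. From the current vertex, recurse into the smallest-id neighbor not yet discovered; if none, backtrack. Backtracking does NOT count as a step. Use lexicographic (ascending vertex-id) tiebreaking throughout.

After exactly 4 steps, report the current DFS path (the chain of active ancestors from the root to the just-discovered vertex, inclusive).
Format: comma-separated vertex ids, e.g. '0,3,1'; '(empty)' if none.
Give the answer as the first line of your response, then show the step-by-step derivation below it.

3,4,5,2

step 1: discover 3; path=3; order=3
step 2: discover 4; path=3>4; order=3,4
step 3: discover 5; path=3>4>5; order=3,4,5
step 4: discover 2; path=3>4>5>2; order=3,4,5,2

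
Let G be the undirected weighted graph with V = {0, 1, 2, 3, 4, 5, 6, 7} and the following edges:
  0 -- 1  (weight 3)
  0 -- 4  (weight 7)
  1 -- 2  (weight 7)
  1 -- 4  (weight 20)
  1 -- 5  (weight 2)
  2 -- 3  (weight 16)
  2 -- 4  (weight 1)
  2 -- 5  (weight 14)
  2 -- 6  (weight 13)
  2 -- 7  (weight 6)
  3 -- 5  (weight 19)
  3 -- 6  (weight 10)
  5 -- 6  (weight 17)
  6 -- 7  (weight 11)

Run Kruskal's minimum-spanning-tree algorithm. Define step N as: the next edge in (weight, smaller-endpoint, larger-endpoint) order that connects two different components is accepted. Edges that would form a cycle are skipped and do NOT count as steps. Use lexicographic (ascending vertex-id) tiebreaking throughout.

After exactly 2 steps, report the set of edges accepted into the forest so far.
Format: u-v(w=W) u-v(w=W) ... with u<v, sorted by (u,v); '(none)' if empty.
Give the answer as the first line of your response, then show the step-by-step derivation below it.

1-5(w=2) 2-4(w=1)

step 1: add edge 2-4 (w=1); MST = {2-4(w=1)}
step 2: add edge 1-5 (w=2); MST = {1-5(w=2) 2-4(w=1)}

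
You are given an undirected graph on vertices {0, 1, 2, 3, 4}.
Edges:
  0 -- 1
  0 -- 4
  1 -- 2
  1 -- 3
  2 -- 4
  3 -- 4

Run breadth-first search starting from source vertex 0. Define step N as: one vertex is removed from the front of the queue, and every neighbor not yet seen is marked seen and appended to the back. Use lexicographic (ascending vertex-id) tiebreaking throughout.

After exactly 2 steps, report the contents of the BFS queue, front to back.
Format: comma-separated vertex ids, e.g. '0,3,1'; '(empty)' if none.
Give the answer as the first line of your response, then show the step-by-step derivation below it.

4,2,3

step 1: dequeue 0; queue=[1,4]; order=0
step 2: dequeue 1; queue=[4,2,3]; order=0,1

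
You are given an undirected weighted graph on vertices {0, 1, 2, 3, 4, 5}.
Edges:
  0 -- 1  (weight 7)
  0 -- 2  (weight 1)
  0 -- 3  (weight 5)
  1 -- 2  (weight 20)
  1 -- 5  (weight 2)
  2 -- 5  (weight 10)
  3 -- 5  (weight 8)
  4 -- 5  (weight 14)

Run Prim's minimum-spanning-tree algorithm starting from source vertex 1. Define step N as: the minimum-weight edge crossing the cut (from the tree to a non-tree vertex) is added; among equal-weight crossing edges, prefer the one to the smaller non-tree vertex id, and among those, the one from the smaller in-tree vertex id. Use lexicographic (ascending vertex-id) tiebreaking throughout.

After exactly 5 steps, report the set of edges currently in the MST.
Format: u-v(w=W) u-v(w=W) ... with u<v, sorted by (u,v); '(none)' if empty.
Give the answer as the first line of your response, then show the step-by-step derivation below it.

0-1(w=7) 0-2(w=1) 0-3(w=5) 1-5(w=2) 4-5(w=14)

step 1: add edge 1-5 (w=2); MST = {1-5(w=2)}
step 2: add edge 0-1 (w=7); MST = {0-1(w=7) 1-5(w=2)}
step 3: add edge 0-2 (w=1); MST = {0-1(w=7) 0-2(w=1) 1-5(w=2)}
step 4: add edge 0-3 (w=5); MST = {0-1(w=7) 0-2(w=1) 0-3(w=5) 1-5(w=2)}
step 5: add edge 4-5 (w=14); MST = {0-1(w=7) 0-2(w=1) 0-3(w=5) 1-5(w=2) 4-5(w=14)}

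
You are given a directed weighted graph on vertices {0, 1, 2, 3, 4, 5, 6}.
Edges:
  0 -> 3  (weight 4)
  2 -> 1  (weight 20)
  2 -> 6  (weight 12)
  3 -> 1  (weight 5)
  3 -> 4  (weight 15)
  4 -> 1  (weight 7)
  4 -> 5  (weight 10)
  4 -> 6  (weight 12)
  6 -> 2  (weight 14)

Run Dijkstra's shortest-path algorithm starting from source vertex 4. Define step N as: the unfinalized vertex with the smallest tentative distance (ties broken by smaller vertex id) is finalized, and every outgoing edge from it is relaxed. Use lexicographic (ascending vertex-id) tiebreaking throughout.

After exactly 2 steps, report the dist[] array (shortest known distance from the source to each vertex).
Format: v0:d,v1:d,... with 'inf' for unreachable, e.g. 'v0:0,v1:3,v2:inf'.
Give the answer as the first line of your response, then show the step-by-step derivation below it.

v0:inf,v1:7,v2:inf,v3:inf,v4:0,v5:10,v6:12

step 1: dist = v0:inf,v1:7,v2:inf,v3:inf,v4:0,v5:10,v6:12
step 2: dist = v0:inf,v1:7,v2:inf,v3:inf,v4:0,v5:10,v6:12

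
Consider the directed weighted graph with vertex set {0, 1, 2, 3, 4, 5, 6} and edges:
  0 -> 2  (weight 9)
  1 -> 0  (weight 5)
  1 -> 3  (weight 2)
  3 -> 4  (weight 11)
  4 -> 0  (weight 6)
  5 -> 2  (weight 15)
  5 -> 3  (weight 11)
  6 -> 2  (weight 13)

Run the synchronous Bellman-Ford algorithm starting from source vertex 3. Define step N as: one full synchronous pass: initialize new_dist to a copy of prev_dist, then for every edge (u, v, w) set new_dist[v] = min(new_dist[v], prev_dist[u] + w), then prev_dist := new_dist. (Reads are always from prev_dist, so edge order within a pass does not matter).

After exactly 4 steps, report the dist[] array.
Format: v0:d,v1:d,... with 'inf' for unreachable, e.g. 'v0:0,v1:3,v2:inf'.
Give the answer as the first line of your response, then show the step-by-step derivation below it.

v0:17,v1:inf,v2:26,v3:0,v4:11,v5:inf,v6:inf

step 1: dist = v0:inf,v1:inf,v2:inf,v3:0,v4:11,v5:inf,v6:inf
step 2: dist = v0:17,v1:inf,v2:inf,v3:0,v4:11,v5:inf,v6:inf
step 3: dist = v0:17,v1:inf,v2:26,v3:0,v4:11,v5:inf,v6:inf
step 4: dist = v0:17,v1:inf,v2:26,v3:0,v4:11,v5:inf,v6:inf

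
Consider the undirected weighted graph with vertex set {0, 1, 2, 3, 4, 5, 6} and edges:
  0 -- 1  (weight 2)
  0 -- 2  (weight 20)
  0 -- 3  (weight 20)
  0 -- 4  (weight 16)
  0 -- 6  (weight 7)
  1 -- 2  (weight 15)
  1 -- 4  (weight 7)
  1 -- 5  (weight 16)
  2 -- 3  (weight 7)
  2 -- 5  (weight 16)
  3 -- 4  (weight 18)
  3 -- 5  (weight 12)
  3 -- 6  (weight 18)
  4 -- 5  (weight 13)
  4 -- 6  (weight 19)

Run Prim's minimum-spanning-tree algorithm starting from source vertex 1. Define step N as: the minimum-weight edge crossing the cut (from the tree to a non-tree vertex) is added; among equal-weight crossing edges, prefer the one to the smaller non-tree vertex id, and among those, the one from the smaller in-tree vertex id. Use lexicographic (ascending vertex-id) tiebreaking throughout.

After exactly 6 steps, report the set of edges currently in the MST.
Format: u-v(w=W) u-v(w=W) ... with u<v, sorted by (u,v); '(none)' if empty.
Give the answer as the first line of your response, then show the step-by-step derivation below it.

0-1(w=2) 0-6(w=7) 1-4(w=7) 2-3(w=7) 3-5(w=12) 4-5(w=13)

step 1: add edge 0-1 (w=2); MST = {0-1(w=2)}
step 2: add edge 1-4 (w=7); MST = {0-1(w=2) 1-4(w=7)}
step 3: add edge 0-6 (w=7); MST = {0-1(w=2) 0-6(w=7) 1-4(w=7)}
step 4: add edge 4-5 (w=13); MST = {0-1(w=2) 0-6(w=7) 1-4(w=7) 4-5(w=13)}
step 5: add edge 3-5 (w=12); MST = {0-1(w=2) 0-6(w=7) 1-4(w=7) 3-5(w=12) 4-5(w=13)}
step 6: add edge 2-3 (w=7); MST = {0-1(w=2) 0-6(w=7) 1-4(w=7) 2-3(w=7) 3-5(w=12) 4-5(w=13)}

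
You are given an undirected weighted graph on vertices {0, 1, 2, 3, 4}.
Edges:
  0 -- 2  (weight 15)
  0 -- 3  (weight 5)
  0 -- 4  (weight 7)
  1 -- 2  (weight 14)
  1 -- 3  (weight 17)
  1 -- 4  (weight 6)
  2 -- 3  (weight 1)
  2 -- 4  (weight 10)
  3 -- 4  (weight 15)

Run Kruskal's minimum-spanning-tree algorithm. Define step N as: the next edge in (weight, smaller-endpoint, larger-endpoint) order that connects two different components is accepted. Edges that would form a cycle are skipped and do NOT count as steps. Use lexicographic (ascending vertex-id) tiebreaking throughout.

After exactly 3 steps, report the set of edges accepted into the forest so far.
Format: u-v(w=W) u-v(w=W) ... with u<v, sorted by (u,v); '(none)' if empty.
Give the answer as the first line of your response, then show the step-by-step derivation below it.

0-3(w=5) 1-4(w=6) 2-3(w=1)

step 1: add edge 2-3 (w=1); MST = {2-3(w=1)}
step 2: add edge 0-3 (w=5); MST = {0-3(w=5) 2-3(w=1)}
step 3: add edge 1-4 (w=6); MST = {0-3(w=5) 1-4(w=6) 2-3(w=1)}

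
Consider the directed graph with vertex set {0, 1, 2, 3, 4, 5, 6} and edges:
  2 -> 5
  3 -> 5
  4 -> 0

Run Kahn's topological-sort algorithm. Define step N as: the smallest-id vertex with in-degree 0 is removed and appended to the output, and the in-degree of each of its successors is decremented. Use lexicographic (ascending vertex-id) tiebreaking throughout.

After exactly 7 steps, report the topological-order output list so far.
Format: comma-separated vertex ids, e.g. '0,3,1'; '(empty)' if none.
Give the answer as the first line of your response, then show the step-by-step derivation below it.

1,2,3,4,0,5,6

step 1: output 1; order=[1]; indeg=(1,0,0,0,0,2,0)
step 2: output 2; order=[1,2]; indeg=(1,0,0,0,0,1,0)
step 3: output 3; order=[1,2,3]; indeg=(1,0,0,0,0,0,0)
step 4: output 4; order=[1,2,3,4]; indeg=(0,0,0,0,0,0,0)
step 5: output 0; order=[1,2,3,4,0]; indeg=(0,0,0,0,0,0,0)
step 6: output 5; order=[1,2,3,4,0,5]; indeg=(0,0,0,0,0,0,0)
step 7: output 6; order=[1,2,3,4,0,5,6]; indeg=(0,0,0,0,0,0,0)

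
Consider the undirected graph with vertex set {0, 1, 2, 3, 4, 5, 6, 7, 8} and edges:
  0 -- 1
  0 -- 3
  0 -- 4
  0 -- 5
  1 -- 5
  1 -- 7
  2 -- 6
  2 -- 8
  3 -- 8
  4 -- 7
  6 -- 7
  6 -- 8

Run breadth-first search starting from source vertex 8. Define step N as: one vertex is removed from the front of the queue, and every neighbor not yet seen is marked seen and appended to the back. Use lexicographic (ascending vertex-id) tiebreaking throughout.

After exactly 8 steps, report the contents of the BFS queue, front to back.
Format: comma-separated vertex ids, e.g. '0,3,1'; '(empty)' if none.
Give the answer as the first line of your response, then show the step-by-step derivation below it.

5

step 1: dequeue 8; queue=[2,3,6]; order=8
step 2: dequeue 2; queue=[3,6]; order=8,2
step 3: dequeue 3; queue=[6,0]; order=8,2,3
step 4: dequeue 6; queue=[0,7]; order=8,2,3,6
step 5: dequeue 0; queue=[7,1,4,5]; order=8,2,3,6,0
step 6: dequeue 7; queue=[1,4,5]; order=8,2,3,6,0,7
step 7: dequeue 1; queue=[4,5]; order=8,2,3,6,0,7,1
step 8: dequeue 4; queue=[5]; order=8,2,3,6,0,7,1,4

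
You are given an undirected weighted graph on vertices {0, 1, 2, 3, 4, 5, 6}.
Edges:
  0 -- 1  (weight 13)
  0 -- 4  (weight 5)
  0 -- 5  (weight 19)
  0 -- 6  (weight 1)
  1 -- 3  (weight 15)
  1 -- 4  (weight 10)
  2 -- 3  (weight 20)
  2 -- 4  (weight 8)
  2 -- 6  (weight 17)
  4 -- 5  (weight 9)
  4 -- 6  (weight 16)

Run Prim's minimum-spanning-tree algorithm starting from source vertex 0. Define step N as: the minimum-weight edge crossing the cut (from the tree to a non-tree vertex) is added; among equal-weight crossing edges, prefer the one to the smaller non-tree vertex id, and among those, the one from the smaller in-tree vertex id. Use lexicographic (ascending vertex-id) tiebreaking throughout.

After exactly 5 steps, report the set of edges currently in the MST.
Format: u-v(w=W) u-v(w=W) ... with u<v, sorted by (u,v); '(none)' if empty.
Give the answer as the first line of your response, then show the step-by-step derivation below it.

0-4(w=5) 0-6(w=1) 1-4(w=10) 2-4(w=8) 4-5(w=9)

step 1: add edge 0-6 (w=1); MST = {0-6(w=1)}
step 2: add edge 0-4 (w=5); MST = {0-4(w=5) 0-6(w=1)}
step 3: add edge 2-4 (w=8); MST = {0-4(w=5) 0-6(w=1) 2-4(w=8)}
step 4: add edge 4-5 (w=9); MST = {0-4(w=5) 0-6(w=1) 2-4(w=8) 4-5(w=9)}
step 5: add edge 1-4 (w=10); MST = {0-4(w=5) 0-6(w=1) 1-4(w=10) 2-4(w=8) 4-5(w=9)}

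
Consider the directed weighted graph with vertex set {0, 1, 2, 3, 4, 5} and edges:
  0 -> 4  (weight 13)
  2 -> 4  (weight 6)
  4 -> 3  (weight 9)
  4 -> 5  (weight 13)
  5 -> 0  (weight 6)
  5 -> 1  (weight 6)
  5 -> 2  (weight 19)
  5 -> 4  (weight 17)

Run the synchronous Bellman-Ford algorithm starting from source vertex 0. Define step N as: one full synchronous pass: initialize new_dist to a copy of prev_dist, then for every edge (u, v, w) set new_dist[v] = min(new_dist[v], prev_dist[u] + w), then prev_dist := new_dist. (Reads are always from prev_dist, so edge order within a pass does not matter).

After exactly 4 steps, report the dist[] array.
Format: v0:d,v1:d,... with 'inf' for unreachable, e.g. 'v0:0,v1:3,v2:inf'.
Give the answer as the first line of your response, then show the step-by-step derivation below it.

v0:0,v1:32,v2:45,v3:22,v4:13,v5:26

step 1: dist = v0:0,v1:inf,v2:inf,v3:inf,v4:13,v5:inf
step 2: dist = v0:0,v1:inf,v2:inf,v3:22,v4:13,v5:26
step 3: dist = v0:0,v1:32,v2:45,v3:22,v4:13,v5:26
step 4: dist = v0:0,v1:32,v2:45,v3:22,v4:13,v5:26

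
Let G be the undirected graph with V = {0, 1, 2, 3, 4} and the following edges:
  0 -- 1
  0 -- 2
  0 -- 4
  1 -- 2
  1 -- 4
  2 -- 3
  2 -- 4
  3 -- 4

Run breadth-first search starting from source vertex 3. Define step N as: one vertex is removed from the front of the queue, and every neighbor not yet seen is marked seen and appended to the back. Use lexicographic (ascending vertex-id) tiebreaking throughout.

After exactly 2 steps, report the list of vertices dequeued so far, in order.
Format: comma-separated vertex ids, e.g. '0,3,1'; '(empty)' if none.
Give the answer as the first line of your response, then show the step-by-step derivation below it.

3,2

step 1: dequeue 3; queue=[2,4]; order=3
step 2: dequeue 2; queue=[4,0,1]; order=3,2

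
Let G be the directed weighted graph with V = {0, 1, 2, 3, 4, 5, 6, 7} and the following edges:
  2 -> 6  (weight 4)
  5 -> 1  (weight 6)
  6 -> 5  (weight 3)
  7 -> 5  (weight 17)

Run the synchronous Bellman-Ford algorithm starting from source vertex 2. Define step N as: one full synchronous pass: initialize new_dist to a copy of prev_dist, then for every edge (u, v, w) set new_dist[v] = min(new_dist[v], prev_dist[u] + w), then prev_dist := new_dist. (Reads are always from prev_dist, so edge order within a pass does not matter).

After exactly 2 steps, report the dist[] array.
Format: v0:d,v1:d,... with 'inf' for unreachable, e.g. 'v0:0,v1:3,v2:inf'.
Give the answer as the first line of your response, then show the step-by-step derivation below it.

v0:inf,v1:inf,v2:0,v3:inf,v4:inf,v5:7,v6:4,v7:inf

step 1: dist = v0:inf,v1:inf,v2:0,v3:inf,v4:inf,v5:inf,v6:4,v7:inf
step 2: dist = v0:inf,v1:inf,v2:0,v3:inf,v4:inf,v5:7,v6:4,v7:inf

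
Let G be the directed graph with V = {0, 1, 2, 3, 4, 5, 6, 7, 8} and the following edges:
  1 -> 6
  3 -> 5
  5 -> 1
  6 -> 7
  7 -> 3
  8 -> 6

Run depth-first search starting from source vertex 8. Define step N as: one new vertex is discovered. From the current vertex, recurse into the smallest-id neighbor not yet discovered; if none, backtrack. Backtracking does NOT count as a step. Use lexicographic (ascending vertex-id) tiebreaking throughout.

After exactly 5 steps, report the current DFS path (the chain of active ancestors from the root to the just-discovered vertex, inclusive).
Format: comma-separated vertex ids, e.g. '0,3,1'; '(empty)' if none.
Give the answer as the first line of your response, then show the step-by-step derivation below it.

8,6,7,3,5

step 1: discover 8; path=8; order=8
step 2: discover 6; path=8>6; order=8,6
step 3: discover 7; path=8>6>7; order=8,6,7
step 4: discover 3; path=8>6>7>3; order=8,6,7,3
step 5: discover 5; path=8>6>7>3>5; order=8,6,7,3,5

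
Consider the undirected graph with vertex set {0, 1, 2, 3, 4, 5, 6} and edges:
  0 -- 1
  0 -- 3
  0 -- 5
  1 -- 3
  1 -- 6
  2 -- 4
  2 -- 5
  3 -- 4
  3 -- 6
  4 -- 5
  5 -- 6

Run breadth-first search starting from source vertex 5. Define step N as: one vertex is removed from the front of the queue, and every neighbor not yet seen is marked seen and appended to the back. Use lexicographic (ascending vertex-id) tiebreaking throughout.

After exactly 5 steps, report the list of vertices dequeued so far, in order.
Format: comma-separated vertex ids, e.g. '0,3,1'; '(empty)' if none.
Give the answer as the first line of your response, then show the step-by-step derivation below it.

5,0,2,4,6

step 1: dequeue 5; queue=[0,2,4,6]; order=5
step 2: dequeue 0; queue=[2,4,6,1,3]; order=5,0
step 3: dequeue 2; queue=[4,6,1,3]; order=5,0,2
step 4: dequeue 4; queue=[6,1,3]; order=5,0,2,4
step 5: dequeue 6; queue=[1,3]; order=5,0,2,4,6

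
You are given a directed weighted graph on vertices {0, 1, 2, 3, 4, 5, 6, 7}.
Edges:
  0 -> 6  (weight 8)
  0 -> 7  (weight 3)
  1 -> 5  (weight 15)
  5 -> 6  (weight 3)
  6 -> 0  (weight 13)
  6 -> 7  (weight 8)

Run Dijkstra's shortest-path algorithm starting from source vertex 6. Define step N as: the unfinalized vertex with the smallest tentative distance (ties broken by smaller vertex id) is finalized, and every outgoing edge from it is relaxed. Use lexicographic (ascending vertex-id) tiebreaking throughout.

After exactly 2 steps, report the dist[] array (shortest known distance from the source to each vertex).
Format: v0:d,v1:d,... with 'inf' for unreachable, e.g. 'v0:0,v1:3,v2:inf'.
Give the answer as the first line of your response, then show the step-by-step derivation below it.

v0:13,v1:inf,v2:inf,v3:inf,v4:inf,v5:inf,v6:0,v7:8

step 1: dist = v0:13,v1:inf,v2:inf,v3:inf,v4:inf,v5:inf,v6:0,v7:8
step 2: dist = v0:13,v1:inf,v2:inf,v3:inf,v4:inf,v5:inf,v6:0,v7:8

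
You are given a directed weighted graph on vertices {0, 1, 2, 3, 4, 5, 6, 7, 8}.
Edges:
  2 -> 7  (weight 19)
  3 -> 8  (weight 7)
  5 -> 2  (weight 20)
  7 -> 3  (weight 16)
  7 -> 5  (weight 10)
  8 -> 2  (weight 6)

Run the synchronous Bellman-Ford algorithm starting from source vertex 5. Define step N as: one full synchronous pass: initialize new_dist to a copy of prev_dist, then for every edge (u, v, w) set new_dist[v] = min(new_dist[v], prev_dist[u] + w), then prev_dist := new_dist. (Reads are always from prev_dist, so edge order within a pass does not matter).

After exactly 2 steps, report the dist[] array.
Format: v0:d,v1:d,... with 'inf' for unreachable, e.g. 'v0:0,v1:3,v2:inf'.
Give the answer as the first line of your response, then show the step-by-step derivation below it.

v0:inf,v1:inf,v2:20,v3:inf,v4:inf,v5:0,v6:inf,v7:39,v8:inf

step 1: dist = v0:inf,v1:inf,v2:20,v3:inf,v4:inf,v5:0,v6:inf,v7:inf,v8:inf
step 2: dist = v0:inf,v1:inf,v2:20,v3:inf,v4:inf,v5:0,v6:inf,v7:39,v8:inf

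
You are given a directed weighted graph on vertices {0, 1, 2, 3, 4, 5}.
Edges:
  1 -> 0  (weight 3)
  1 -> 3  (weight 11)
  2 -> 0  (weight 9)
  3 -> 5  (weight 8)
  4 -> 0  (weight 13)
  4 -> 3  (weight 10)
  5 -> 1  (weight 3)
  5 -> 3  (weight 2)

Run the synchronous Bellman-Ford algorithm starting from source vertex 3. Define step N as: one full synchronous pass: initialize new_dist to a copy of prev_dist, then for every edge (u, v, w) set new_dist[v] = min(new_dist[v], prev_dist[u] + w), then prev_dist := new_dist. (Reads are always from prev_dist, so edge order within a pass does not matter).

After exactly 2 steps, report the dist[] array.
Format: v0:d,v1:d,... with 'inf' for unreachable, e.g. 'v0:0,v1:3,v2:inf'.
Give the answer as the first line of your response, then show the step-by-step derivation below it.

v0:inf,v1:11,v2:inf,v3:0,v4:inf,v5:8

step 1: dist = v0:inf,v1:inf,v2:inf,v3:0,v4:inf,v5:8
step 2: dist = v0:inf,v1:11,v2:inf,v3:0,v4:inf,v5:8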